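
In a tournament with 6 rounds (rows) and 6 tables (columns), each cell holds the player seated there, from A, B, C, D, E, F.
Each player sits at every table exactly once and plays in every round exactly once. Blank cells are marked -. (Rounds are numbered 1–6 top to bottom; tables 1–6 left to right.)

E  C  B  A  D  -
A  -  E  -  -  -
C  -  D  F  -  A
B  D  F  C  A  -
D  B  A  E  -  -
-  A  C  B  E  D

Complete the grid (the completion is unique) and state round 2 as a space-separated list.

Round 2, table 2: round 2 has {A, E} and table 2 has {A, B, C, D}, leaving only F.
Round 2, table 4: round 2 has {A, E, F} and table 4 has {A, B, C, E, F}, leaving only D.
Round 1, table 6: round 1 has {A, B, C, D, E} and table 6 has {A, D}, leaving only F.
Round 3, table 2: round 3 has {A, C, D, F} and table 2 has {A, B, C, D, F}, leaving only E.
Round 3, table 5: round 3 has {A, C, D, E, F} and table 5 has {A, D, E}, leaving only B.
Round 2, table 5: round 2 has {A, D, E, F} and table 5 has {A, B, D, E}, leaving only C.
Round 2, table 6: round 2 has {A, C, D, E, F} and table 6 has {A, D, F}, leaving only B.
So round 2 reads: A F E D C B.

A F E D C B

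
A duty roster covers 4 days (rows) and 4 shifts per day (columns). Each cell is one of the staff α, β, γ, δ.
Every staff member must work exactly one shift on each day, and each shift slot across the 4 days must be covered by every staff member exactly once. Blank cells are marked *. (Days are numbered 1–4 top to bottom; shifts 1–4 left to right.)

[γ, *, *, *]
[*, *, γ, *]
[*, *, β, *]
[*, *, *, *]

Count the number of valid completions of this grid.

16

Day 1, shift 2: eliminating its day and shift leaves {α, β, δ}.
Day 1, shift 3: eliminating its day and shift leaves {α, δ}.
Day 1, shift 4: eliminating its day and shift leaves {α, β, δ}.
Day 2, shift 1: eliminating its day and shift leaves {α, β, δ}.
Day 2, shift 2: eliminating its day and shift leaves {α, β, δ}.
Day 2, shift 4: eliminating its day and shift leaves {α, β, δ}.
Day 3, shift 1: eliminating its day and shift leaves {α, δ}.
Day 3, shift 2: eliminating its day and shift leaves {α, γ, δ}.
Day 3, shift 4: eliminating its day and shift leaves {α, γ, δ}.
Day 4, shift 1: eliminating its day and shift leaves {α, β, δ}.
Day 4, shift 2: eliminating its day and shift leaves {α, β, γ, δ}.
Day 4, shift 3: eliminating its day and shift leaves {α, δ}.
Day 4, shift 4: eliminating its day and shift leaves {α, β, γ, δ}.
Enumerating the assignments across these blanks that avoid any day or shift repeat gives 16 completions.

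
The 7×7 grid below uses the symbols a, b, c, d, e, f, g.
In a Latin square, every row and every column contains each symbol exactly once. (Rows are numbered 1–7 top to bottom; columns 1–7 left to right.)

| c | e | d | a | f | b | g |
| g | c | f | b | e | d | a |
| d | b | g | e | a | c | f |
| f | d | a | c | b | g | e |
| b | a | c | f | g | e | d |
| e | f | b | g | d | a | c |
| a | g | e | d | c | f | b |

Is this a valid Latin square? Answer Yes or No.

Yes

Each row is a permutation of the 7 symbols, and so is each column.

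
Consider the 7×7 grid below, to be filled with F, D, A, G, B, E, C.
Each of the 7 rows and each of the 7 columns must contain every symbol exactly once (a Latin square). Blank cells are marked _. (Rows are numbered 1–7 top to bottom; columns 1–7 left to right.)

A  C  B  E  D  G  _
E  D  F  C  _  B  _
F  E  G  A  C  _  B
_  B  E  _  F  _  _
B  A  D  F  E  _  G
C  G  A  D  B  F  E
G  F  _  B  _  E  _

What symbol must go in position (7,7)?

Row 1, column 7: row 1 has {D, A, G, B, E, C} and column 7 has {G, B, E}, leaving only F.
Row 2, column 7: row 2 has {F, D, B, E, C} and column 7 has {F, G, B, E}, leaving only A.
Row 2, column 5: row 2 has {F, D, A, B, E, C} and column 5 has {F, D, B, E, C}, leaving only G.
Row 3, column 6: row 3 has {F, A, G, B, E, C} and column 6 has {F, G, B, E}, leaving only D.
Row 4, column 1: row 4 has {F, B, E} and column 1 has {F, A, G, B, E, C}, leaving only D.
Row 4, column 4: row 4 has {F, D, B, E} and column 4 has {F, D, A, B, E, C}, leaving only G.
Row 4, column 7: row 4 has {F, D, G, B, E} and column 7 has {F, A, G, B, E}, leaving only C.
Row 7 already has {F, G, B, E} and column 7 already has {F, A, G, B, E, C}, so row 7, column 7 must be D.

D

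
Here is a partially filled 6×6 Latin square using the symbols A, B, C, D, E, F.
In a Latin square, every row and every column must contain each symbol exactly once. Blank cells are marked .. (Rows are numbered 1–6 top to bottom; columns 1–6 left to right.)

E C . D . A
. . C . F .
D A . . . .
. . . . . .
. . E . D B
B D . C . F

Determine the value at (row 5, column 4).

Row 1, column 5: row 1 has {A, C, D, E} and column 5 has {D, F}, leaving only B.
Row 1, column 3: row 1 has {A, B, C, D, E} and column 3 has {C, E}, leaving only F.
Row 2, column 1: row 2 has {C, F} and column 1 has {B, D, E}, leaving only A.
Row 3, column 3: row 3 has {A, D} and column 3 has {C, E, F}, leaving only B.
Row 5, column 2: row 5 has {B, D, E} and column 2 has {A, C, D}, leaving only F.
Row 5 already has {B, D, E, F} and column 4 already has {C, D}, so row 5, column 4 must be A.

A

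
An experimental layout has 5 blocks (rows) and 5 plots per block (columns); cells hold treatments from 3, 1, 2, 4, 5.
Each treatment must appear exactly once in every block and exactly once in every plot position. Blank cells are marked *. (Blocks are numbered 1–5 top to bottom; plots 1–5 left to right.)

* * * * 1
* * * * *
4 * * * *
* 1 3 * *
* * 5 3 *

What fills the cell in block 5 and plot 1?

1

Block 5, plot 1 is narrowed to {1, 2}.
If it were 2, then block 5, plot 5 would be left with no valid symbol.
So block 5, plot 1 must be 1.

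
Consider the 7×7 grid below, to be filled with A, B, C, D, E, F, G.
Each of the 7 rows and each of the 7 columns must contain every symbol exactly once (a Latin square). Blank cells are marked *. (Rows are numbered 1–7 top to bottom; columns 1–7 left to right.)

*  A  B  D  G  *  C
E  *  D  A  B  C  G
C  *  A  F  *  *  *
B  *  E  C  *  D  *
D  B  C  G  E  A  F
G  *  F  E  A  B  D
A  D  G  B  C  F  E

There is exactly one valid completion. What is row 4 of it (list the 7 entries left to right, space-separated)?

B G E C F D A

Row 4, column 5: row 4 has {B, C, D, E} and column 5 has {A, B, C, E, G}, leaving only F.
Row 4, column 2: row 4 has {B, C, D, E, F} and column 2 has {A, B, D}, leaving only G.
Row 4, column 7: row 4 has {B, C, D, E, F, G} and column 7 has {C, D, E, F, G}, leaving only A.
So row 4 reads: B G E C F D A.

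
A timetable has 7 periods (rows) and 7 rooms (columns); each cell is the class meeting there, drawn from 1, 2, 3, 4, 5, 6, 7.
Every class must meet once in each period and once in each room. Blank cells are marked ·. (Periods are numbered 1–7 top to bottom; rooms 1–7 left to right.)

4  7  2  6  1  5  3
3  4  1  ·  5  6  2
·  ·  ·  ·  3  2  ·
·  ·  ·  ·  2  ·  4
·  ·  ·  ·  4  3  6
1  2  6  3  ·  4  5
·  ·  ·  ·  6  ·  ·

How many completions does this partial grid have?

10

Period 2, room 4: eliminating its period and room leaves {7}.
Period 3, room 1: eliminating its period and room leaves {5, 6, 7}.
Period 3, room 2: eliminating its period and room leaves {1, 5, 6}.
Period 3, room 3: eliminating its period and room leaves {4, 5, 7}.
Period 3, room 4: eliminating its period and room leaves {1, 4, 5, 7}.
Period 3, room 7: eliminating its period and room leaves {1, 7}.
Period 4, room 1: eliminating its period and room leaves {5, 6, 7}.
Period 4, room 2: eliminating its period and room leaves {1, 3, 5, 6}.
Period 4, room 3: eliminating its period and room leaves {3, 5, 7}.
Period 4, room 4: eliminating its period and room leaves {1, 5, 7}.
Period 4, room 6: eliminating its period and room leaves {1, 7}.
Period 5, room 1: eliminating its period and room leaves {2, 5, 7}.
Period 5, room 2: eliminating its period and room leaves {1, 5}.
Period 5, room 3: eliminating its period and room leaves {5, 7}.
Period 5, room 4: eliminating its period and room leaves {1, 2, 5, 7}.
Period 6, room 5: eliminating its period and room leaves {7}.
Period 7, room 1: eliminating its period and room leaves {2, 5, 7}.
Period 7, room 2: eliminating its period and room leaves {1, 3, 5}.
Period 7, room 3: eliminating its period and room leaves {3, 4, 5, 7}.
Period 7, room 4: eliminating its period and room leaves {1, 2, 4, 5, 7}.
Period 7, room 6: eliminating its period and room leaves {1, 7}.
Period 7, room 7: eliminating its period and room leaves {1, 7}.
Enumerating the assignments across these blanks that avoid any period or room repeat gives 10 completions.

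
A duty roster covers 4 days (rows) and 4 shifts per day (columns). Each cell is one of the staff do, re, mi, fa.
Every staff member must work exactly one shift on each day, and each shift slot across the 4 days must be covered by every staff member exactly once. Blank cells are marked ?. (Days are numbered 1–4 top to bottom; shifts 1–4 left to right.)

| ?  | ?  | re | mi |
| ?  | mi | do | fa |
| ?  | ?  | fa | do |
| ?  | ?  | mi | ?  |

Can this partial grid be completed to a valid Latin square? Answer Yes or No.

No day or shift among the givens repeats a symbol, and propagating forced cells runs into no contradiction.
One valid completion exists (for instance, do fa re mi / re mi do fa / mi re fa do / fa do mi re).

Yes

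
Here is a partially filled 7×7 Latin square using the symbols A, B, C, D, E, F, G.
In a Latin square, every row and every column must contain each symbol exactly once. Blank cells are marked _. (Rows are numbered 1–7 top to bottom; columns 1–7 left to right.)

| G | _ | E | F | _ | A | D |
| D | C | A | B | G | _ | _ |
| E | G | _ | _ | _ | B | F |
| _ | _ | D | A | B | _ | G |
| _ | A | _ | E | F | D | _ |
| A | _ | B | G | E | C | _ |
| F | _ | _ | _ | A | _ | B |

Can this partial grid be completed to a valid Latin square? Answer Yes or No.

Row 6, column 7: row 6 together with column 7 already contain {A, B, C, D, E, F, G} — every symbol — so nothing can go there. The grid has no valid completion.

No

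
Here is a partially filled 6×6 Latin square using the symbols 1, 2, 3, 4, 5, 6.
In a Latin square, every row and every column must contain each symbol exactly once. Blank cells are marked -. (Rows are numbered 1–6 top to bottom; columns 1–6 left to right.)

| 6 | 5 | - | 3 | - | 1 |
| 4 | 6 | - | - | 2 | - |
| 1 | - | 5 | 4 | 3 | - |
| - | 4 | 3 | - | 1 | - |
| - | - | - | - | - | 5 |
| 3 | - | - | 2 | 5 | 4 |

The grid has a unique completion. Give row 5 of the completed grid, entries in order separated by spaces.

Row 5, column 1: row 5 has {5} and column 1 has {1, 3, 4, 6}, leaving only 2.
Row 1, column 5: row 1 has {1, 3, 5, 6} and column 5 has {1, 2, 3, 5}, leaving only 4.
Row 5, column 5: row 5 has {2, 5} and column 5 has {1, 2, 3, 4, 5}, leaving only 6.
Row 5, column 4: row 5 has {2, 5, 6} and column 4 has {2, 3, 4}, leaving only 1.
Row 5, column 2: row 5 has {1, 2, 5, 6} and column 2 has {4, 5, 6}, leaving only 3.
Row 5, column 3: row 5 has {1, 2, 3, 5, 6} and column 3 has {3, 5}, leaving only 4.
So row 5 reads: 2 3 4 1 6 5.

2 3 4 1 6 5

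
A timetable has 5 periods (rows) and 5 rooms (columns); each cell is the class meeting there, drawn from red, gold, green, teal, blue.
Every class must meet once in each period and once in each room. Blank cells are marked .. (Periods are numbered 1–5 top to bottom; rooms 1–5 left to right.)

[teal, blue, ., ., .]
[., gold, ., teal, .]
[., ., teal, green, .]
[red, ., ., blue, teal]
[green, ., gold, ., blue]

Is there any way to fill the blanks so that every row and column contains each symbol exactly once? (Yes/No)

No

Period 2, room 1: period 2 has {gold, teal} and room 1 has {red, green, teal}, so it must be blue.
Period 3, room 1: period 3 has {green, teal} and room 1 has {red, green, teal, blue}, so it must be gold.
Period 3, room 2: period 3 has {gold, green, teal} and room 2 has {gold, blue}, so it must be red.
Now period 3, room 5: period 3 together with room 5 already contain {red, gold, green, teal, blue} — every symbol — so nothing can go there. The grid has no valid completion.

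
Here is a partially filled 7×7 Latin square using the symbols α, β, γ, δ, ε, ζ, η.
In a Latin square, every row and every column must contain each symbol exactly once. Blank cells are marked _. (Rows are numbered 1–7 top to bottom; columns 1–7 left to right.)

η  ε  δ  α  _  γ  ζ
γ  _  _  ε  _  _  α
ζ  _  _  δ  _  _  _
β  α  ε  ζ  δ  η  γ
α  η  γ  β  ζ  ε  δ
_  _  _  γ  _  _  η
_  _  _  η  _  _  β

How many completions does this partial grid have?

7

Row 1, column 5: eliminating its row and column leaves {β}.
Row 2, column 2: eliminating its row and column leaves {β, δ, ζ}.
Row 2, column 3: eliminating its row and column leaves {β, ζ, η}.
Row 2, column 5: eliminating its row and column leaves {β, η}.
Row 2, column 6: eliminating its row and column leaves {β, δ, ζ}.
Row 3, column 2: eliminating its row and column leaves {β, γ}.
Row 3, column 3: eliminating its row and column leaves {α, β, η}.
Row 3, column 5: eliminating its row and column leaves {α, β, γ, ε, η}.
Row 3, column 6: eliminating its row and column leaves {α, β}.
Row 3, column 7: eliminating its row and column leaves {ε}.
Row 6, column 1: eliminating its row and column leaves {δ, ε}.
Row 6, column 2: eliminating its row and column leaves {β, δ, ζ}.
Row 6, column 3: eliminating its row and column leaves {α, β, ζ}.
Row 6, column 5: eliminating its row and column leaves {α, β, ε}.
Row 6, column 6: eliminating its row and column leaves {α, β, δ, ζ}.
Row 7, column 1: eliminating its row and column leaves {δ, ε}.
Row 7, column 2: eliminating its row and column leaves {γ, δ, ζ}.
Row 7, column 3: eliminating its row and column leaves {α, ζ}.
Row 7, column 5: eliminating its row and column leaves {α, γ, ε}.
Row 7, column 6: eliminating its row and column leaves {α, δ, ζ}.
Enumerating the assignments across these blanks that avoid any row or column repeat gives 7 completions.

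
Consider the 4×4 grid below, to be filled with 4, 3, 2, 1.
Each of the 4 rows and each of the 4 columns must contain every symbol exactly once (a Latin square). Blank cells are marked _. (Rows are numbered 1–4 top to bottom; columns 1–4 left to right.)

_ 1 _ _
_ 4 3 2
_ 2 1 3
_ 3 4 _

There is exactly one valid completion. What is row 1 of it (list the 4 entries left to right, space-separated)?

Row 1, column 3: row 1 has {1} and column 3 has {4, 3, 1}, leaving only 2.
Row 1, column 4: row 1 has {2, 1} and column 4 has {3, 2}, leaving only 4.
Row 1, column 1: row 1 has {4, 2, 1} and column 1 has {}, leaving only 3.
So row 1 reads: 3 1 2 4.

3 1 2 4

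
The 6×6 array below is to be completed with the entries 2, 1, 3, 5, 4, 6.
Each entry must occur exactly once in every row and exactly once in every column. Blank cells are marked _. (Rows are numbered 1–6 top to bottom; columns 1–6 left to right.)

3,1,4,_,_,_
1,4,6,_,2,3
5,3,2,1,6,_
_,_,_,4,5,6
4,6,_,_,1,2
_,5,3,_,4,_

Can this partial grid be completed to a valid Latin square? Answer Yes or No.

No

Row 1, column 5: row 1 together with column 5 already contain {2, 1, 3, 5, 4, 6} — every symbol — so nothing can go there. The grid has no valid completion.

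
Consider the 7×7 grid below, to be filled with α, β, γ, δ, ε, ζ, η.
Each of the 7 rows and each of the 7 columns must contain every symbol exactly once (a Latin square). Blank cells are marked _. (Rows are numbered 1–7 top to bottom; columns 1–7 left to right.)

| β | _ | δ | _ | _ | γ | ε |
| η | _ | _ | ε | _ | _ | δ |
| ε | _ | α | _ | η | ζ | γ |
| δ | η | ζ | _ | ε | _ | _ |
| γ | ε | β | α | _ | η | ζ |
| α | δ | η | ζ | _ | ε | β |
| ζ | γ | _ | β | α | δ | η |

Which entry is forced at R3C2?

Row 3 already has {α, γ, ε, ζ, η} and column 2 already has {γ, δ, ε, η}, so row 3, column 2 must be β.

β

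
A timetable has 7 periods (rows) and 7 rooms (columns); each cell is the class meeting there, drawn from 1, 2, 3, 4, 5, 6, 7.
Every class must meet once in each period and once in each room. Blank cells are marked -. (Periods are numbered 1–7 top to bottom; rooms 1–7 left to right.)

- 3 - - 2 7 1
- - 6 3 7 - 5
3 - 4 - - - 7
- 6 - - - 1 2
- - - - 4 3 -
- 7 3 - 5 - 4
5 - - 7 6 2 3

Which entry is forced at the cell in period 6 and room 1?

Period 1, room 3: period 1 has {1, 2, 3, 7} and room 3 has {3, 4, 6}, leaving only 5.
Period 2, room 6: period 2 has {3, 5, 6, 7} and room 6 has {1, 2, 3, 7}, leaving only 4.
Period 3, room 5: period 3 has {3, 4, 7} and room 5 has {2, 4, 5, 6, 7}, leaving only 1.
Period 4, room 3: period 4 has {1, 2, 6} and room 3 has {3, 4, 5, 6}, leaving only 7.
Period 4, room 1: period 4 has {1, 2, 6, 7} and room 1 has {3, 5}, leaving only 4.
Period 1, room 1: period 1 has {1, 2, 3, 5, 7} and room 1 has {3, 4, 5}, leaving only 6.
Period 1, room 4: period 1 has {1, 2, 3, 5, 6, 7} and room 4 has {3, 7}, leaving only 4.
Period 4, room 4: period 4 has {1, 2, 4, 6, 7} and room 4 has {3, 4, 7}, leaving only 5.
Period 4, room 5: period 4 has {1, 2, 4, 5, 6, 7} and room 5 has {1, 2, 4, 5, 6, 7}, leaving only 3.
Period 5, room 7: period 5 has {3, 4} and room 7 has {1, 2, 3, 4, 5, 7}, leaving only 6.
Period 6, room 6: period 6 has {3, 4, 5, 7} and room 6 has {1, 2, 3, 4, 7}, leaving only 6.
Period 3, room 6: period 3 has {1, 3, 4, 7} and room 6 has {1, 2, 3, 4, 6, 7}, leaving only 5.
Period 3, room 2: period 3 has {1, 3, 4, 5, 7} and room 2 has {3, 6, 7}, leaving only 2.
Period 2, room 2: period 2 has {3, 4, 5, 6, 7} and room 2 has {2, 3, 6, 7}, leaving only 1.
Period 2, room 1: period 2 has {1, 3, 4, 5, 6, 7} and room 1 has {3, 4, 5, 6}, leaving only 2.
Period 6 already has {3, 4, 5, 6, 7} and room 1 already has {2, 3, 4, 5, 6}, so period 6, room 1 must be 1.

1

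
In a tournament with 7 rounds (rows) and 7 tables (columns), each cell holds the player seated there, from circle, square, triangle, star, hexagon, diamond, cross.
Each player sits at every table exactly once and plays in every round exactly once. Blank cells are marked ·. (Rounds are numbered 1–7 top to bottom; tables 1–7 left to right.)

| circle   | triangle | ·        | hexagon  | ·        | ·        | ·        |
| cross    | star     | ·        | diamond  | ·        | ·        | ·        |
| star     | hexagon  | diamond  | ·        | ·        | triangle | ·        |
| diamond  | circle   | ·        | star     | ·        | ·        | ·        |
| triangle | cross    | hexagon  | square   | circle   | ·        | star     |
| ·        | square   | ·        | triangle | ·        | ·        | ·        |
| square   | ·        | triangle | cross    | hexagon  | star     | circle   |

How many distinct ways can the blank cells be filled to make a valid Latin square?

6

Round 1, table 3: eliminating its round and table leaves {square, star, cross}.
Round 1, table 5: eliminating its round and table leaves {square, star, diamond, cross}.
Round 1, table 6: eliminating its round and table leaves {square, diamond, cross}.
Round 1, table 7: eliminating its round and table leaves {square, diamond, cross}.
Round 2, table 3: eliminating its round and table leaves {circle, square}.
Round 2, table 5: eliminating its round and table leaves {square, triangle}.
Round 2, table 6: eliminating its round and table leaves {circle, square, hexagon}.
Round 2, table 7: eliminating its round and table leaves {square, triangle, hexagon}.
Round 3, table 4: eliminating its round and table leaves {circle}.
Round 3, table 5: eliminating its round and table leaves {square, cross}.
Round 3, table 7: eliminating its round and table leaves {square, cross}.
Round 4, table 3: eliminating its round and table leaves {square, cross}.
Round 4, table 5: eliminating its round and table leaves {square, triangle, cross}.
Round 4, table 6: eliminating its round and table leaves {square, hexagon, cross}.
Round 4, table 7: eliminating its round and table leaves {square, triangle, hexagon, cross}.
Round 5, table 6: eliminating its round and table leaves {diamond}.
Round 6, table 1: eliminating its round and table leaves {hexagon}.
Round 6, table 3: eliminating its round and table leaves {circle, star, cross}.
Round 6, table 5: eliminating its round and table leaves {star, diamond, cross}.
Round 6, table 6: eliminating its round and table leaves {circle, hexagon, diamond, cross}.
Round 6, table 7: eliminating its round and table leaves {hexagon, diamond, cross}.
Round 7, table 2: eliminating its round and table leaves {diamond}.
Enumerating the assignments across these blanks that avoid any round or table repeat gives 6 completions.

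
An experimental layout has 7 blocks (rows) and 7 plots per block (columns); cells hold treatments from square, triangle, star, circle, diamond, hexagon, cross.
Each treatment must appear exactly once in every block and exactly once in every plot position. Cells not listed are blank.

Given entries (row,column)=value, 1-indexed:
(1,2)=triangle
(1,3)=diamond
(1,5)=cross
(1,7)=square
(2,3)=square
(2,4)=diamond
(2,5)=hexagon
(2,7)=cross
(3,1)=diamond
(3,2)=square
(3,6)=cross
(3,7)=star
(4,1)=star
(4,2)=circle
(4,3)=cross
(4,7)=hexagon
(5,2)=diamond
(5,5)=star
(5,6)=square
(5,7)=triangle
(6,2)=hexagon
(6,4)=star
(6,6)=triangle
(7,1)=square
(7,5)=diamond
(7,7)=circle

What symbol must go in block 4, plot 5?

triangle

Block 2, plot 2: block 2 has {square, diamond, hexagon, cross} and plot 2 has {square, triangle, circle, diamond, hexagon}, leaving only star.
Block 2, plot 6: block 2 has {square, star, diamond, hexagon, cross} and plot 6 has {square, triangle, cross}, leaving only circle.
Block 2, plot 1: block 2 has {square, star, circle, diamond, hexagon, cross} and plot 1 has {square, star, diamond}, leaving only triangle.
Block 4, plot 6: block 4 has {star, circle, hexagon, cross} and plot 6 has {square, triangle, circle, cross}, leaving only diamond.
Block 6, plot 3: block 6 has {triangle, star, hexagon} and plot 3 has {square, diamond, cross}, leaving only circle.
Block 5, plot 3: block 5 has {square, triangle, star, diamond} and plot 3 has {square, circle, diamond, cross}, leaving only hexagon.
Block 3, plot 3: block 3 has {square, star, diamond, cross} and plot 3 has {square, circle, diamond, hexagon, cross}, leaving only triangle.
Block 3, plot 5: block 3 has {square, triangle, star, diamond, cross} and plot 5 has {star, diamond, hexagon, cross}, leaving only circle.
Block 3, plot 4: block 3 has {square, triangle, star, circle, diamond, cross} and plot 4 has {star, diamond}, leaving only hexagon.
Block 1, plot 4: block 1 has {square, triangle, diamond, cross} and plot 4 has {star, diamond, hexagon}, leaving only circle.
Block 1, plot 1: block 1 has {square, triangle, circle, diamond, cross} and plot 1 has {square, triangle, star, diamond}, leaving only hexagon.
Block 1, plot 6: block 1 has {square, triangle, circle, diamond, hexagon, cross} and plot 6 has {square, triangle, circle, diamond, cross}, leaving only star.
Block 5, plot 4: block 5 has {square, triangle, star, diamond, hexagon} and plot 4 has {star, circle, diamond, hexagon}, leaving only cross.
Block 5, plot 1: block 5 has {square, triangle, star, diamond, hexagon, cross} and plot 1 has {square, triangle, star, diamond, hexagon}, leaving only circle.
Block 6, plot 1: block 6 has {triangle, star, circle, hexagon} and plot 1 has {square, triangle, star, circle, diamond, hexagon}, leaving only cross.
Block 6, plot 5: block 6 has {triangle, star, circle, hexagon, cross} and plot 5 has {star, circle, diamond, hexagon, cross}, leaving only square.
Block 4 already has {star, circle, diamond, hexagon, cross} and plot 5 already has {square, star, circle, diamond, hexagon, cross}, so block 4, plot 5 must be triangle.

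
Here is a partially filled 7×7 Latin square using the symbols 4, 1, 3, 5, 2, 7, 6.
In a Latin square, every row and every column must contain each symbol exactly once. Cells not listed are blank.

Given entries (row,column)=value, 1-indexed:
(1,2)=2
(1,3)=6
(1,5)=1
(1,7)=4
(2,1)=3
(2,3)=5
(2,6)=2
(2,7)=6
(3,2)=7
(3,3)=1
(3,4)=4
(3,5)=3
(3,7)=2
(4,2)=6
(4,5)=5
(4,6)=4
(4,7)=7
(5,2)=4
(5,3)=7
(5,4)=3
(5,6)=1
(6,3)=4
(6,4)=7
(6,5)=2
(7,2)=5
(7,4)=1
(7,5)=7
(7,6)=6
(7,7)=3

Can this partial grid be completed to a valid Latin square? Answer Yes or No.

Row 2, column 4: row 2 together with column 4 already contain {4, 1, 3, 5, 2, 7, 6} — every symbol — so nothing can go there. The grid has no valid completion.

No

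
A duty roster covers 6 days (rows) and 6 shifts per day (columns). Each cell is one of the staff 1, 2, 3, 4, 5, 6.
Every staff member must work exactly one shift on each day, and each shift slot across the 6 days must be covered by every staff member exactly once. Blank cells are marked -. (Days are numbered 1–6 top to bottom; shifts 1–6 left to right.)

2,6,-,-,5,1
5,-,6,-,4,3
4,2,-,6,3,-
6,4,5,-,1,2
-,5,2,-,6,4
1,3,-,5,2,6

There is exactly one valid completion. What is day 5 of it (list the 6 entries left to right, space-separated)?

Day 5, shift 1: day 5 has {2, 4, 5, 6} and shift 1 has {1, 2, 4, 5, 6}, leaving only 3.
Day 5, shift 4: day 5 has {2, 3, 4, 5, 6} and shift 4 has {5, 6}, leaving only 1.
So day 5 reads: 3 5 2 1 6 4.

3 5 2 1 6 4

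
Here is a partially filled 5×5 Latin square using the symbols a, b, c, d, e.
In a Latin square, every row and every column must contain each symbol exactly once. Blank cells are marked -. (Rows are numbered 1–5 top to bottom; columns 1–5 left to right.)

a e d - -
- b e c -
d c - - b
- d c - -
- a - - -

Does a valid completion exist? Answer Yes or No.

No

Row 2, column 1: row 2 together with column 1 already contain {a, b, c, d, e} — every symbol — so nothing can go there. The grid has no valid completion.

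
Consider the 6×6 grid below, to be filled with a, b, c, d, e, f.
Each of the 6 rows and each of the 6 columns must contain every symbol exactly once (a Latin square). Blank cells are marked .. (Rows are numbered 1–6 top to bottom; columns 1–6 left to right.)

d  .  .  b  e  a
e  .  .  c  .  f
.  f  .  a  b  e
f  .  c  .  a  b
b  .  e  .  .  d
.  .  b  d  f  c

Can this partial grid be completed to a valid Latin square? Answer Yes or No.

No row or column among the givens repeats a symbol, and propagating forced cells runs into no contradiction.
One valid completion exists (for instance, d c f b e a / e b a c d f / c f d a b e / f d c e a b / b a e f c d / a e b d f c).

Yes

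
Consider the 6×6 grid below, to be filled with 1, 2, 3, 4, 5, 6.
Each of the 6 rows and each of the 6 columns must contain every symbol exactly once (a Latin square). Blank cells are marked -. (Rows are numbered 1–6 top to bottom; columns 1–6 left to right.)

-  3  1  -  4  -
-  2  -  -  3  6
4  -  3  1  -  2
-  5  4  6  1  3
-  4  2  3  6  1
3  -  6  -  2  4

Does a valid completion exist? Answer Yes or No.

Yes

No row or column among the givens repeats a symbol, and propagating forced cells runs into no contradiction.
One valid completion exists (for instance, 6 3 1 2 4 5 / 1 2 5 4 3 6 / 4 6 3 1 5 2 / 2 5 4 6 1 3 / 5 4 2 3 6 1 / 3 1 6 5 2 4).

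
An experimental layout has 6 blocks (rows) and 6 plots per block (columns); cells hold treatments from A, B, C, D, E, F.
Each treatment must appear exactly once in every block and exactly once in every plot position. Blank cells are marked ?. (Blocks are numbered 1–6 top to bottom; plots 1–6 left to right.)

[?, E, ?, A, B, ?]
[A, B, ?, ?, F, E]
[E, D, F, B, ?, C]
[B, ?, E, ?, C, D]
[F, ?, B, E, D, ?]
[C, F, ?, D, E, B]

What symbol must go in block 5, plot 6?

A

Block 5 already has {B, D, E, F} and plot 6 already has {B, C, D, E}, so block 5, plot 6 must be A.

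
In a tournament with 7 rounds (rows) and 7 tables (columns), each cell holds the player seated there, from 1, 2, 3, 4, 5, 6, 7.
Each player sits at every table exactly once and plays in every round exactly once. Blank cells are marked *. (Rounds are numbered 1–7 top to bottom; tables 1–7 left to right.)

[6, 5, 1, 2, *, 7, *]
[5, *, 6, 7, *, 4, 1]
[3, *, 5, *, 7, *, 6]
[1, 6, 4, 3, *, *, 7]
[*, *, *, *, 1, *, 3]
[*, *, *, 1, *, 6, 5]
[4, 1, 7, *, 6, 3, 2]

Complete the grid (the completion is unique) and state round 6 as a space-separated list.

2 7 3 1 4 6 5

Round 1, table 7: round 1 has {1, 2, 5, 6, 7} and table 7 has {1, 2, 3, 5, 6, 7}, leaving only 4.
Round 1, table 5: round 1 has {1, 2, 4, 5, 6, 7} and table 5 has {1, 6, 7}, leaving only 3.
Round 2, table 5: round 2 has {1, 4, 5, 6, 7} and table 5 has {1, 3, 6, 7}, leaving only 2.
Round 6, table 5: round 6 has {1, 5, 6} and table 5 has {1, 2, 3, 6, 7}, leaving only 4.
Round 2, table 2: round 2 has {1, 2, 4, 5, 6, 7} and table 2 has {1, 5, 6}, leaving only 3.
Round 3, table 4: round 3 has {3, 5, 6, 7} and table 4 has {1, 2, 3, 7}, leaving only 4.
Round 3, table 2: round 3 has {3, 4, 5, 6, 7} and table 2 has {1, 3, 5, 6}, leaving only 2.
Round 6, table 2: round 6 has {1, 4, 5, 6} and table 2 has {1, 2, 3, 5, 6}, leaving only 7.
Round 6, table 1: round 6 has {1, 4, 5, 6, 7} and table 1 has {1, 3, 4, 5, 6}, leaving only 2.
Round 6, table 3: round 6 has {1, 2, 4, 5, 6, 7} and table 3 has {1, 4, 5, 6, 7}, leaving only 3.
So round 6 reads: 2 7 3 1 4 6 5.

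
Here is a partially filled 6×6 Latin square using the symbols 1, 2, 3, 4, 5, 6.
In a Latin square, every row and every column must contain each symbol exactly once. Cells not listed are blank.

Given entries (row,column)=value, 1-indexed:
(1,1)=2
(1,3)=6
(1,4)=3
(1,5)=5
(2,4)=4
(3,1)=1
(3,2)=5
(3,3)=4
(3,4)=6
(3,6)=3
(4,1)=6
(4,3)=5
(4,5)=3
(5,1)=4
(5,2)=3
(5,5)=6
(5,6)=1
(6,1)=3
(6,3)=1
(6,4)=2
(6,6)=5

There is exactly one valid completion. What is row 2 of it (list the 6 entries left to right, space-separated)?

Row 2, column 1: row 2 has {4} and column 1 has {1, 2, 3, 4, 6}, leaving only 5.
Row 1, column 6: row 1 has {2, 3, 5, 6} and column 6 has {1, 3, 5}, leaving only 4.
Row 1, column 2: row 1 has {2, 3, 4, 5, 6} and column 2 has {3, 5}, leaving only 1.
Row 3, column 5: row 3 has {1, 3, 4, 5, 6} and column 5 has {3, 5, 6}, leaving only 2.
Row 2, column 5: row 2 has {4, 5} and column 5 has {2, 3, 5, 6}, leaving only 1.
Row 4, column 4: row 4 has {3, 5, 6} and column 4 has {2, 3, 4, 6}, leaving only 1.
Row 4, column 6: row 4 has {1, 3, 5, 6} and column 6 has {1, 3, 4, 5}, leaving only 2.
Row 2, column 6: row 2 has {1, 4, 5} and column 6 has {1, 2, 3, 4, 5}, leaving only 6.
Row 2, column 2: row 2 has {1, 4, 5, 6} and column 2 has {1, 3, 5}, leaving only 2.
Row 2, column 3: row 2 has {1, 2, 4, 5, 6} and column 3 has {1, 4, 5, 6}, leaving only 3.
So row 2 reads: 5 2 3 4 1 6.

5 2 3 4 1 6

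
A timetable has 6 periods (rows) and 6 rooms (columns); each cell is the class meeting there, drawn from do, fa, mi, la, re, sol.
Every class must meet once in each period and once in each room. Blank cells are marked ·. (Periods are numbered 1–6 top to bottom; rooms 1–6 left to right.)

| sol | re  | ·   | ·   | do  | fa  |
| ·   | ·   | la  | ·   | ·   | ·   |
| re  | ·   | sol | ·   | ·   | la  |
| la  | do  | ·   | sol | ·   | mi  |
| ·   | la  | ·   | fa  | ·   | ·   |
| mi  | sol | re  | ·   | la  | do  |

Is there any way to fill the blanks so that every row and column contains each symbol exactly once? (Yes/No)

No

Period 6, room 4: period 6 together with room 4 already contain {do, fa, mi, la, re, sol} — every symbol — so nothing can go there. The grid has no valid completion.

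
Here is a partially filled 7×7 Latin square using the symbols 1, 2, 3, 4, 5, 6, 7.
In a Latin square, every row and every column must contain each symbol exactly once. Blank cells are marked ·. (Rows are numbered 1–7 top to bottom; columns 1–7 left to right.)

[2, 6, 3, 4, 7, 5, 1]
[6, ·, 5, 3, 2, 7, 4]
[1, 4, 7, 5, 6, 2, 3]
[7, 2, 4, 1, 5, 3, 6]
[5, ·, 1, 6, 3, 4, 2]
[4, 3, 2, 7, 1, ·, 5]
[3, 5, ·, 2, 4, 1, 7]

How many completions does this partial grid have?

1

Row 2, column 2: eliminating its row and column leaves {1}.
Row 5, column 2: eliminating its row and column leaves {7}.
Row 6, column 6: eliminating its row and column leaves {6}.
Row 7, column 3: eliminating its row and column leaves {6}.
Only one assignment across all blanks avoids any row or column repeat, giving 1 completion.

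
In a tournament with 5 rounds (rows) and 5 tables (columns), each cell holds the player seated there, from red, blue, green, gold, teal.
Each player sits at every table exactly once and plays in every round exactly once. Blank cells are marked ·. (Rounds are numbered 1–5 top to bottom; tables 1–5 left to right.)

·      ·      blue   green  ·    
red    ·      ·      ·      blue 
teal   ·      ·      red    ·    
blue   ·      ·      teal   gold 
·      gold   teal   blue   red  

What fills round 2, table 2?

teal

Round 1, table 1: round 1 has {blue, green} and table 1 has {red, blue, teal}, leaving only gold.
Round 1, table 5: round 1 has {blue, green, gold} and table 5 has {red, blue, gold}, leaving only teal.
Round 1, table 2: round 1 has {blue, green, gold, teal} and table 2 has {gold}, leaving only red.
Round 2, table 4: round 2 has {red, blue} and table 4 has {red, blue, green, teal}, leaving only gold.
Round 2, table 3: round 2 has {red, blue, gold} and table 3 has {blue, teal}, leaving only green.
Round 2 already has {red, blue, green, gold} and table 2 already has {red, gold}, so round 2, table 2 must be teal.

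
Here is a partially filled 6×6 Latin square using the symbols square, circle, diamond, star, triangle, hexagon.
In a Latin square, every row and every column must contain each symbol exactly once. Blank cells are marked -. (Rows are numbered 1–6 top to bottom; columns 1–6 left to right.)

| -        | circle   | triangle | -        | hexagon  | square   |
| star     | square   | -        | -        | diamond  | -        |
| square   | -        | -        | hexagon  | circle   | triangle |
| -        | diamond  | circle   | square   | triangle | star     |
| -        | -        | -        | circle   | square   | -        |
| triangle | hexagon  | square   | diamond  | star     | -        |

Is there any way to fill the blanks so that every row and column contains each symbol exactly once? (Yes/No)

No

Row 1, column 1: row 1 has {square, circle, triangle, hexagon} and column 1 has {square, star, triangle}, so it must be diamond.
Row 1, column 4: row 1 has {square, circle, diamond, triangle, hexagon} and column 4 has {square, circle, diamond, hexagon}, so it must be star.
Row 2, column 3: row 2 has {square, diamond, star} and column 3 has {square, circle, triangle}, so it must be hexagon.
Row 2, column 4: row 2 has {square, diamond, star, hexagon} and column 4 has {square, circle, diamond, star, hexagon}, so it must be triangle.
Row 2, column 6: row 2 has {square, diamond, star, triangle, hexagon} and column 6 has {square, star, triangle}, so it must be circle.
Now row 6, column 6: row 6 together with column 6 already contain {square, circle, diamond, star, triangle, hexagon} — every symbol — so nothing can go there. The grid has no valid completion.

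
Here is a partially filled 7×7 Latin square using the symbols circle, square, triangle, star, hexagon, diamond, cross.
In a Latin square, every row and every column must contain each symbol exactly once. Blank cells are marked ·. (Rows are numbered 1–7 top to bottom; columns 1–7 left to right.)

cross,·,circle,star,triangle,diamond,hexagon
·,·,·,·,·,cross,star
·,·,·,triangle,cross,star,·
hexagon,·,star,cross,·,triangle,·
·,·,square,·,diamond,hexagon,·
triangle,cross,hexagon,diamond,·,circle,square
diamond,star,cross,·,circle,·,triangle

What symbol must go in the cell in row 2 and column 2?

diamond

Row 1, column 2: row 1 has {circle, triangle, star, hexagon, diamond, cross} and column 2 has {star, cross}, leaving only square.
Row 3, column 3: row 3 has {triangle, star, cross} and column 3 has {circle, square, star, hexagon, cross}, leaving only diamond.
Row 2, column 3: row 2 has {star, cross} and column 3 has {circle, square, star, hexagon, diamond, cross}, leaving only triangle.
Row 3, column 7: row 3 has {triangle, star, diamond, cross} and column 7 has {square, triangle, star, hexagon}, leaving only circle.
Row 3, column 1: row 3 has {circle, triangle, star, diamond, cross} and column 1 has {triangle, hexagon, diamond, cross}, leaving only square.
Row 2, column 1: row 2 has {triangle, star, cross} and column 1 has {square, triangle, hexagon, diamond, cross}, leaving only circle.
Row 3, column 2: row 3 has {circle, square, triangle, star, diamond, cross} and column 2 has {square, star, cross}, leaving only hexagon.
Row 2 already has {circle, triangle, star, cross} and column 2 already has {square, star, hexagon, cross}, so row 2, column 2 must be diamond.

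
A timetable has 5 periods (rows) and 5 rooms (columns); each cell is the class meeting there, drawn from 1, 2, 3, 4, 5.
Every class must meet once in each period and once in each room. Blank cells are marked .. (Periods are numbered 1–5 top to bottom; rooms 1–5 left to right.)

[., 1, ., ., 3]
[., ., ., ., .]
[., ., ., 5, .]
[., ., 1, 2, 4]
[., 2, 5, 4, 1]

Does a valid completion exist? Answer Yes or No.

Period 1, room 4: period 1 together with room 4 already contain {1, 2, 3, 4, 5} — every symbol — so nothing can go there. The grid has no valid completion.

No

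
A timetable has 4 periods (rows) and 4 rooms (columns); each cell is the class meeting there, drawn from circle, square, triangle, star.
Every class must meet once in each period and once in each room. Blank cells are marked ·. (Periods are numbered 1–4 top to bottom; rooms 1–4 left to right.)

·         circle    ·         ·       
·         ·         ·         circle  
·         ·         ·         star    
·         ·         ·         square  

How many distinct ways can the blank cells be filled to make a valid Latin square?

Period 1, room 1: eliminating its period and room leaves {square, triangle, star}.
Period 1, room 3: eliminating its period and room leaves {square, triangle, star}.
Period 1, room 4: eliminating its period and room leaves {triangle}.
Period 2, room 1: eliminating its period and room leaves {square, triangle, star}.
Period 2, room 2: eliminating its period and room leaves {square, triangle, star}.
Period 2, room 3: eliminating its period and room leaves {square, triangle, star}.
Period 3, room 1: eliminating its period and room leaves {circle, square, triangle}.
Period 3, room 2: eliminating its period and room leaves {square, triangle}.
Period 3, room 3: eliminating its period and room leaves {circle, square, triangle}.
Period 4, room 1: eliminating its period and room leaves {circle, triangle, star}.
Period 4, room 2: eliminating its period and room leaves {triangle, star}.
Period 4, room 3: eliminating its period and room leaves {circle, triangle, star}.
Enumerating the assignments across these blanks that avoid any period or room repeat gives 8 completions.

8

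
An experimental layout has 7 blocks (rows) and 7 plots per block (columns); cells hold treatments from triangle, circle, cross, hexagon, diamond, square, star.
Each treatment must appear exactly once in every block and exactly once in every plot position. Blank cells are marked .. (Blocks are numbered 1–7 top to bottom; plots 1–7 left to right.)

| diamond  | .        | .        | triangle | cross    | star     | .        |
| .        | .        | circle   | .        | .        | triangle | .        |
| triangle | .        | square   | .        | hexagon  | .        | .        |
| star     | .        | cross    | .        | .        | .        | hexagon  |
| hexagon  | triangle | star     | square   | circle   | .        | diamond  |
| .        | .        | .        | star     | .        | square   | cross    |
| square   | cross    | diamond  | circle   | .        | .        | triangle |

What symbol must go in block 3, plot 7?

Block 1, plot 3: block 1 has {triangle, cross, diamond, star} and plot 3 has {circle, cross, diamond, square, star}, leaving only hexagon.
Block 2, plot 1: block 2 has {triangle, circle} and plot 1 has {triangle, hexagon, diamond, square, star}, leaving only cross.
Block 4, plot 4: block 4 has {cross, hexagon, star} and plot 4 has {triangle, circle, square, star}, leaving only diamond.
Block 2, plot 4: block 2 has {triangle, circle, cross} and plot 4 has {triangle, circle, diamond, square, star}, leaving only hexagon.
Block 3, plot 4: block 3 has {triangle, hexagon, square} and plot 4 has {triangle, circle, hexagon, diamond, square, star}, leaving only cross.
Block 4, plot 6: block 4 has {cross, hexagon, diamond, star} and plot 6 has {triangle, square, star}, leaving only circle.
Block 3, plot 6: block 3 has {triangle, cross, hexagon, square} and plot 6 has {triangle, circle, square, star}, leaving only diamond.
Block 4, plot 2: block 4 has {circle, cross, hexagon, diamond, star} and plot 2 has {triangle, cross}, leaving only square.
Block 1, plot 2: block 1 has {triangle, cross, hexagon, diamond, star} and plot 2 has {triangle, cross, square}, leaving only circle.
Block 1, plot 7: block 1 has {triangle, circle, cross, hexagon, diamond, star} and plot 7 has {triangle, cross, hexagon, diamond}, leaving only square.
Block 2, plot 7: block 2 has {triangle, circle, cross, hexagon} and plot 7 has {triangle, cross, hexagon, diamond, square}, leaving only star.
Block 3 already has {triangle, cross, hexagon, diamond, square} and plot 7 already has {triangle, cross, hexagon, diamond, square, star}, so block 3, plot 7 must be circle.

circle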